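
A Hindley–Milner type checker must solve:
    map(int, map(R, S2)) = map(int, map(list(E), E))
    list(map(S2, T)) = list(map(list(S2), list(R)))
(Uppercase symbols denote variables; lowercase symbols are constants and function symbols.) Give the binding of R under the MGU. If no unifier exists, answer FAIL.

FAIL

Decompose map/2: int = int,  map(R, S2) = map(list(E), E).
Delete trivial equation int = int.
Decompose map/2: R = list(E),  S2 = E.
Bind R := list(E); substituting into the one remaining equation that mentions R gives: list(map(S2, T)) = list(map(list(S2), list(list(E)))).
Bind S2 := E; substituting into the remaining equation gives: list(map(E, T)) = list(map(list(E), list(list(E)))).
Decompose list/1: map(E, T) = map(list(E), list(list(E))).
Decompose map/2: E = list(E),  T = list(list(E)).
Occurs check fails: E occurs in list(E); the equation E = list(E) has no finite solution.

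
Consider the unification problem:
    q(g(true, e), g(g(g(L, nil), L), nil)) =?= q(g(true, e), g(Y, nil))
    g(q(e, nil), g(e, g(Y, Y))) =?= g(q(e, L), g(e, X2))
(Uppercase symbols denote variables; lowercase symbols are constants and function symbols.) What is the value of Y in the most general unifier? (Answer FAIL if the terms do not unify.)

Decompose q/2: g(true, e) =?= g(true, e),  g(g(g(L, nil), L), nil) =?= g(Y, nil).
Delete trivial equation g(true, e) =?= g(true, e).
Decompose g/2: g(g(L, nil), L) =?= Y,  nil =?= nil.
Bind Y := g(g(L, nil), L); substituting into the one remaining equation that mentions Y gives: g(q(e, nil), g(e, g(g(g(L, nil), L), g(g(L, nil), L)))) =?= g(q(e, L), g(e, X2)).
Delete trivial equation nil =?= nil.
Decompose g/2: q(e, nil) =?= q(e, L),  g(e, g(g(g(L, nil), L), g(g(L, nil), L))) =?= g(e, X2).
Decompose q/2: e =?= e,  nil =?= L.
Delete trivial equation e =?= e.
Bind L := nil; substituting into the remaining equation gives: g(e, g(g(g(nil, nil), nil), g(g(nil, nil), nil))) =?= g(e, X2). Substituting into the earlier binding gives Y := g(g(nil, nil), nil).
Decompose g/2: e =?= e,  g(g(g(nil, nil), nil), g(g(nil, nil), nil)) =?= X2.
Delete trivial equation e =?= e.
Bind X2 := g(g(g(nil, nil), nil), g(g(nil, nil), nil)).
MGU = { Y ↦ g(g(nil, nil), nil), L ↦ nil, X2 ↦ g(g(g(nil, nil), nil), g(g(nil, nil), nil)) }, so Y ↦ g(g(nil, nil), nil).

g(g(nil, nil), nil)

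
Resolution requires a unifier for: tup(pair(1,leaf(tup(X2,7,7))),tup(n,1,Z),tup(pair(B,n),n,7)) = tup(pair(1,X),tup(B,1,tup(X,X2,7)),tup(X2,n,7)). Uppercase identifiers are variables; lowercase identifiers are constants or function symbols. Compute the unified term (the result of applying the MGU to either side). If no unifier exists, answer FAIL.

Decompose tup/3: pair(1,leaf(tup(X2,7,7))) = pair(1,X),  tup(n,1,Z) = tup(B,1,tup(X,X2,7)),  tup(pair(B,n),n,7) = tup(X2,n,7).
Decompose pair/2: 1 = 1,  leaf(tup(X2,7,7)) = X.
Delete trivial equation 1 = 1.
Bind X := leaf(tup(X2,7,7)); substituting into the one remaining equation that mentions X gives: tup(n,1,Z) = tup(B,1,tup(leaf(tup(X2,7,7)),X2,7)).
Decompose tup/3: n = B,  1 = 1,  Z = tup(leaf(tup(X2,7,7)),X2,7).
Bind B := n; substituting into the one remaining equation that mentions B gives: tup(pair(n,n),n,7) = tup(X2,n,7).
Delete trivial equation 1 = 1.
Bind Z := tup(leaf(tup(X2,7,7)),X2,7); no other remaining equation mentions Z.
Decompose tup/3: pair(n,n) = X2,  n = n,  7 = 7.
Bind X2 := pair(n,n); no other remaining equation mentions X2. Substituting into the earlier bindings gives X := leaf(tup(pair(n,n),7,7)), Z := tup(leaf(tup(pair(n,n),7,7)),pair(n,n),7).
Delete trivial equation n = n.
Delete trivial equation 7 = 7.
Applying the MGU to either side gives tup(pair(1,leaf(tup(pair(n,n),7,7))),tup(n,1,tup(leaf(tup(pair(n,n),7,7)),pair(n,n),7)),tup(pair(n,n),n,7)).

tup(pair(1,leaf(tup(pair(n,n),7,7))),tup(n,1,tup(leaf(tup(pair(n,n),7,7)),pair(n,n),7)),tup(pair(n,n),n,7))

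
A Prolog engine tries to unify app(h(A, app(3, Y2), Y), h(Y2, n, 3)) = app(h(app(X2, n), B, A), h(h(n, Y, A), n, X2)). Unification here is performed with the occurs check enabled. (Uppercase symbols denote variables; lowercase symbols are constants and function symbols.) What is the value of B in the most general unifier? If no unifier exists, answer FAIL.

app(3, h(n, app(3, n), app(3, n)))

Decompose app/2: h(A, app(3, Y2), Y) = h(app(X2, n), B, A),  h(Y2, n, 3) = h(h(n, Y, A), n, X2).
Decompose h/3: A = app(X2, n),  app(3, Y2) = B,  Y = A.
Bind A := app(X2, n); substituting into the 2 remaining equations that mention A gives: Y = app(X2, n),  h(Y2, n, 3) = h(h(n, Y, app(X2, n)), n, X2).
Bind B := app(3, Y2); no other remaining equation mentions B.
Bind Y := app(X2, n); substituting into the remaining equation gives: h(Y2, n, 3) = h(h(n, app(X2, n), app(X2, n)), n, X2).
Decompose h/3: Y2 = h(n, app(X2, n), app(X2, n)),  n = n,  3 = X2.
Bind Y2 := h(n, app(X2, n), app(X2, n)); no other remaining equation mentions Y2. Substituting into the earlier binding gives B := app(3, h(n, app(X2, n), app(X2, n))).
Delete trivial equation n = n.
Bind X2 := 3. Substituting into the earlier bindings gives A := app(3, n), B := app(3, h(n, app(3, n), app(3, n))), Y := app(3, n), Y2 := h(n, app(3, n), app(3, n)).
MGU = { A -> app(3, n), B -> app(3, h(n, app(3, n), app(3, n))), Y -> app(3, n), Y2 -> h(n, app(3, n), app(3, n)), X2 -> 3 }, so B -> app(3, h(n, app(3, n), app(3, n))).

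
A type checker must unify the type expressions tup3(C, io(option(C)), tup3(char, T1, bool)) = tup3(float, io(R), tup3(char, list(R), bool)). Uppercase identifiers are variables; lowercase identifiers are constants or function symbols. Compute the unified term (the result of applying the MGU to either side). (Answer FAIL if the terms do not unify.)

Decompose tup3/3: C = float,  io(option(C)) = io(R),  tup3(char, T1, bool) = tup3(char, list(R), bool).
Bind C := float; substituting into the one remaining equation that mentions C gives: io(option(float)) = io(R).
Decompose io/1: option(float) = R.
Bind R := option(float); substituting into the remaining equation gives: tup3(char, T1, bool) = tup3(char, list(option(float)), bool).
Decompose tup3/3: char = char,  T1 = list(option(float)),  bool = bool.
Delete trivial equation char = char.
Bind T1 := list(option(float)); no other remaining equation mentions T1.
Delete trivial equation bool = bool.
Applying the MGU to either side gives tup3(float, io(option(float)), tup3(char, list(option(float)), bool)).

tup3(float, io(option(float)), tup3(char, list(option(float)), bool))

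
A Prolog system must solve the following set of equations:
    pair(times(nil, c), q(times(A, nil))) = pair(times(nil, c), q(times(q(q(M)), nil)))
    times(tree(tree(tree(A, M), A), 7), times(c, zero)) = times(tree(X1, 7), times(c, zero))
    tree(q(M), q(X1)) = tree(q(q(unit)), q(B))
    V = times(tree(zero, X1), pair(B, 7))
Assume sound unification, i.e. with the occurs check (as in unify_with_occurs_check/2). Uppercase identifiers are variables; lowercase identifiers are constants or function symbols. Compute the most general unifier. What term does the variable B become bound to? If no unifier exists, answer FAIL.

tree(tree(q(q(q(unit))), q(unit)), q(q(q(unit))))

Decompose pair/2: times(nil, c) = times(nil, c),  q(times(A, nil)) = q(times(q(q(M)), nil)).
Delete trivial equation times(nil, c) = times(nil, c).
Decompose q/1: times(A, nil) = times(q(q(M)), nil).
Decompose times/2: A = q(q(M)),  nil = nil.
Bind A := q(q(M)); substituting into the one remaining equation that mentions A gives: times(tree(tree(tree(q(q(M)), M), q(q(M))), 7), times(c, zero)) = times(tree(X1, 7), times(c, zero)).
Delete trivial equation nil = nil.
Decompose times/2: tree(tree(tree(q(q(M)), M), q(q(M))), 7) = tree(X1, 7),  times(c, zero) = times(c, zero).
Decompose tree/2: tree(tree(q(q(M)), M), q(q(M))) = X1,  7 = 7.
Bind X1 := tree(tree(q(q(M)), M), q(q(M))); substituting into the 2 remaining equations that mention X1 gives: tree(q(M), q(tree(tree(q(q(M)), M), q(q(M))))) = tree(q(q(unit)), q(B)),  V = times(tree(zero, tree(tree(q(q(M)), M), q(q(M)))), pair(B, 7)).
Delete trivial equation 7 = 7.
Delete trivial equation times(c, zero) = times(c, zero).
Decompose tree/2: q(M) = q(q(unit)),  q(tree(tree(q(q(M)), M), q(q(M)))) = q(B).
Decompose q/1: M = q(unit).
Bind M := q(unit); substituting into the remaining equations gives: q(tree(tree(q(q(q(unit))), q(unit)), q(q(q(unit))))) = q(B),  V = times(tree(zero, tree(tree(q(q(q(unit))), q(unit)), q(q(q(unit))))), pair(B, 7)). Substituting into the earlier bindings gives A := q(q(q(unit))), X1 := tree(tree(q(q(q(unit))), q(unit)), q(q(q(unit)))).
Decompose q/1: tree(tree(q(q(q(unit))), q(unit)), q(q(q(unit)))) = B.
Bind B := tree(tree(q(q(q(unit))), q(unit)), q(q(q(unit)))); substituting into the remaining equation gives: V = times(tree(zero, tree(tree(q(q(q(unit))), q(unit)), q(q(q(unit))))), pair(tree(tree(q(q(q(unit))), q(unit)), q(q(q(unit)))), 7)).
Bind V := times(tree(zero, tree(tree(q(q(q(unit))), q(unit)), q(q(q(unit))))), pair(tree(tree(q(q(q(unit))), q(unit)), q(q(q(unit)))), 7)).
MGU = { A -> q(q(q(unit))), X1 -> tree(tree(q(q(q(unit))), q(unit)), q(q(q(unit)))), M -> q(unit), B -> tree(tree(q(q(q(unit))), q(unit)), q(q(q(unit)))), V -> times(tree(zero, tree(tree(q(q(q(unit))), q(unit)), q(q(q(unit))))), pair(tree(tree(q(q(q(unit))), q(unit)), q(q(q(unit)))), 7)) }, so B -> tree(tree(q(q(q(unit))), q(unit)), q(q(q(unit)))).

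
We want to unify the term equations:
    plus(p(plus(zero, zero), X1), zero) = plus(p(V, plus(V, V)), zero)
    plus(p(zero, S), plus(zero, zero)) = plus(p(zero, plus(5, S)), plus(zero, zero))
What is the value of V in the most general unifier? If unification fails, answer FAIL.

Decompose plus/2: p(plus(zero, zero), X1) = p(V, plus(V, V)),  zero = zero.
Decompose p/2: plus(zero, zero) = V,  X1 = plus(V, V).
Bind V := plus(zero, zero); substituting into the one remaining equation that mentions V gives: X1 = plus(plus(zero, zero), plus(zero, zero)).
Bind X1 := plus(plus(zero, zero), plus(zero, zero)); no other remaining equation mentions X1.
Delete trivial equation zero = zero.
Decompose plus/2: p(zero, S) = p(zero, plus(5, S)),  plus(zero, zero) = plus(zero, zero).
Decompose p/2: zero = zero,  S = plus(5, S).
Delete trivial equation zero = zero.
Occurs check fails: S occurs in plus(5, S); the equation S = plus(5, S) has no finite solution.

FAIL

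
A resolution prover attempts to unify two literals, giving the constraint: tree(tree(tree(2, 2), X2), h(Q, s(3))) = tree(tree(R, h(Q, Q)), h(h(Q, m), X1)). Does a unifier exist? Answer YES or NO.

Decompose tree/2: tree(tree(2, 2), X2) = tree(R, h(Q, Q)),  h(Q, s(3)) = h(h(Q, m), X1).
Decompose tree/2: tree(2, 2) = R,  X2 = h(Q, Q).
Bind R := tree(2, 2); no other remaining equation mentions R.
Bind X2 := h(Q, Q); no other remaining equation mentions X2.
Decompose h/2: Q = h(Q, m),  s(3) = X1.
Occurs check fails: Q occurs in h(Q, m); the equation Q = h(Q, m) has no finite solution.

NO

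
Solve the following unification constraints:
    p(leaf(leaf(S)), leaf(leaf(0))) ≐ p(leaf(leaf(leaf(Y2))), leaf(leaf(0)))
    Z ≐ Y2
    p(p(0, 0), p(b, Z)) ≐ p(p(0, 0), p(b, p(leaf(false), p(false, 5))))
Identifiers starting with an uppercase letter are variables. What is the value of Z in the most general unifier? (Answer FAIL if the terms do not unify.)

p(leaf(false), p(false, 5))

Decompose p/2: leaf(leaf(S)) ≐ leaf(leaf(leaf(Y2))),  leaf(leaf(0)) ≐ leaf(leaf(0)).
Decompose leaf/1: leaf(S) ≐ leaf(leaf(Y2)).
Decompose leaf/1: S ≐ leaf(Y2).
Bind S := leaf(Y2); no other remaining equation mentions S.
Delete trivial equation leaf(leaf(0)) ≐ leaf(leaf(0)).
Bind Z := Y2; substituting into the remaining equation gives: p(p(0, 0), p(b, Y2)) ≐ p(p(0, 0), p(b, p(leaf(false), p(false, 5)))).
Decompose p/2: p(0, 0) ≐ p(0, 0),  p(b, Y2) ≐ p(b, p(leaf(false), p(false, 5))).
Delete trivial equation p(0, 0) ≐ p(0, 0).
Decompose p/2: b ≐ b,  Y2 ≐ p(leaf(false), p(false, 5)).
Delete trivial equation b ≐ b.
Bind Y2 := p(leaf(false), p(false, 5)). Substituting into the earlier bindings gives S := leaf(p(leaf(false), p(false, 5))), Z := p(leaf(false), p(false, 5)).
MGU = { S := leaf(p(leaf(false), p(false, 5))), Z := p(leaf(false), p(false, 5)), Y2 := p(leaf(false), p(false, 5)) }, so Z := p(leaf(false), p(false, 5)).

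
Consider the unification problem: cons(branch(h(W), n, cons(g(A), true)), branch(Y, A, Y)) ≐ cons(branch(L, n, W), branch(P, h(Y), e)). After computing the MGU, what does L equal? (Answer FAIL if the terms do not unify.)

h(cons(g(h(e)), true))

Decompose cons/2: branch(h(W), n, cons(g(A), true)) ≐ branch(L, n, W),  branch(Y, A, Y) ≐ branch(P, h(Y), e).
Decompose branch/3: h(W) ≐ L,  n ≐ n,  cons(g(A), true) ≐ W.
Bind L := h(W); no other remaining equation mentions L.
Delete trivial equation n ≐ n.
Bind W := cons(g(A), true); no other remaining equation mentions W. Substituting into the earlier binding gives L := h(cons(g(A), true)).
Decompose branch/3: Y ≐ P,  A ≐ h(Y),  Y ≐ e.
Bind Y := P; substituting into the remaining equations gives: A ≐ h(P),  P ≐ e.
Bind A := h(P); no other remaining equation mentions A. Substituting into the earlier bindings gives L := h(cons(g(h(P)), true)), W := cons(g(h(P)), true).
Bind P := e. Substituting into the earlier bindings gives L := h(cons(g(h(e)), true)), W := cons(g(h(e)), true), Y := e, A := h(e).
MGU = { L := h(cons(g(h(e)), true)), W := cons(g(h(e)), true), Y := e, A := h(e), P := e }, so L := h(cons(g(h(e)), true)).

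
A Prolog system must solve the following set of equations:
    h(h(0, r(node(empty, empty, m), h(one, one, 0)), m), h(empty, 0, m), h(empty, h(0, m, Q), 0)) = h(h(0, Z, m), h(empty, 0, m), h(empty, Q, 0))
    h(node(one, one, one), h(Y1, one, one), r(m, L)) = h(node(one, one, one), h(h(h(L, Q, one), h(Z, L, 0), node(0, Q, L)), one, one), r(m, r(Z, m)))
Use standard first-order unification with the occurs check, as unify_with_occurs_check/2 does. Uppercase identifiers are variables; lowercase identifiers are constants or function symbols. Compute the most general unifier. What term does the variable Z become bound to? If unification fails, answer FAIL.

Decompose h/3: h(0, r(node(empty, empty, m), h(one, one, 0)), m) = h(0, Z, m),  h(empty, 0, m) = h(empty, 0, m),  h(empty, h(0, m, Q), 0) = h(empty, Q, 0).
Decompose h/3: 0 = 0,  r(node(empty, empty, m), h(one, one, 0)) = Z,  m = m.
Delete trivial equation 0 = 0.
Bind Z := r(node(empty, empty, m), h(one, one, 0)); substituting into the one remaining equation that mentions Z gives: h(node(one, one, one), h(Y1, one, one), r(m, L)) = h(node(one, one, one), h(h(h(L, Q, one), h(r(node(empty, empty, m), h(one, one, 0)), L, 0), node(0, Q, L)), one, one), r(m, r(r(node(empty, empty, m), h(one, one, 0)), m))).
Delete trivial equation m = m.
Delete trivial equation h(empty, 0, m) = h(empty, 0, m).
Decompose h/3: empty = empty,  h(0, m, Q) = Q,  0 = 0.
Delete trivial equation empty = empty.
Occurs check fails: Q occurs in h(0, m, Q); the equation Q = h(0, m, Q) has no finite solution.

FAIL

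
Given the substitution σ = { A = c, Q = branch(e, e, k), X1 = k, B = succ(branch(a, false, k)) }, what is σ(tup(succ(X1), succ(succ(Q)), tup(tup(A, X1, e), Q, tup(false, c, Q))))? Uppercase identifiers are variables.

tup(succ(k), succ(succ(branch(e, e, k))), tup(tup(c, k, e), branch(e, e, k), tup(false, c, branch(e, e, k))))

Replace each occurrence of A with c.
Replace each occurrence of Q with branch(e, e, k).
Replace each occurrence of X1 with k.
Result: tup(succ(k), succ(succ(branch(e, e, k))), tup(tup(c, k, e), branch(e, e, k), tup(false, c, branch(e, e, k)))).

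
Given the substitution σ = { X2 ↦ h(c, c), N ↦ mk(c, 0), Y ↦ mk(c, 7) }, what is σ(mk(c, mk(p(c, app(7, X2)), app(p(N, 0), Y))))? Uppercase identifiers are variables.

mk(c, mk(p(c, app(7, h(c, c))), app(p(mk(c, 0), 0), mk(c, 7))))

Replace each occurrence of X2 with h(c, c).
Replace each occurrence of N with mk(c, 0).
Replace each occurrence of Y with mk(c, 7).
Result: mk(c, mk(p(c, app(7, h(c, c))), app(p(mk(c, 0), 0), mk(c, 7)))).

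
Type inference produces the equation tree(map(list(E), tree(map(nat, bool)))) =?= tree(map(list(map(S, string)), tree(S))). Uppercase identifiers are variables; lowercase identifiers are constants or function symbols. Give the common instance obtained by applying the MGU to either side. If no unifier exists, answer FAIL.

Decompose tree/1: map(list(E), tree(map(nat, bool))) =?= map(list(map(S, string)), tree(S)).
Decompose map/2: list(E) =?= list(map(S, string)),  tree(map(nat, bool)) =?= tree(S).
Decompose list/1: E =?= map(S, string).
Bind E := map(S, string); no other remaining equation mentions E.
Decompose tree/1: map(nat, bool) =?= S.
Bind S := map(nat, bool). Substituting into the earlier binding gives E := map(map(nat, bool), string).
Applying the MGU to either side gives tree(map(list(map(map(nat, bool), string)), tree(map(nat, bool)))).

tree(map(list(map(map(nat, bool), string)), tree(map(nat, bool))))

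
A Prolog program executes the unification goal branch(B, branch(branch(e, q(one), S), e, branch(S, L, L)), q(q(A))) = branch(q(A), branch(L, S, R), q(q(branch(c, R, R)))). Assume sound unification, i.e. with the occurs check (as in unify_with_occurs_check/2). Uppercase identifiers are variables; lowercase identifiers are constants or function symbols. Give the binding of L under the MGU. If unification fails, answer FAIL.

branch(e, q(one), e)

Decompose branch/3: B = q(A),  branch(branch(e, q(one), S), e, branch(S, L, L)) = branch(L, S, R),  q(q(A)) = q(q(branch(c, R, R))).
Bind B := q(A); no other remaining equation mentions B.
Decompose branch/3: branch(e, q(one), S) = L,  e = S,  branch(S, L, L) = R.
Bind L := branch(e, q(one), S); substituting into the one remaining equation that mentions L gives: branch(S, branch(e, q(one), S), branch(e, q(one), S)) = R.
Bind S := e; substituting into the one remaining equation that mentions S gives: branch(e, branch(e, q(one), e), branch(e, q(one), e)) = R. Substituting into the earlier binding gives L := branch(e, q(one), e).
Bind R := branch(e, branch(e, q(one), e), branch(e, q(one), e)); substituting into the remaining equation gives: q(q(A)) = q(q(branch(c, branch(e, branch(e, q(one), e), branch(e, q(one), e)), branch(e, branch(e, q(one), e), branch(e, q(one), e))))).
Decompose q/1: q(A) = q(branch(c, branch(e, branch(e, q(one), e), branch(e, q(one), e)), branch(e, branch(e, q(one), e), branch(e, q(one), e)))).
Decompose q/1: A = branch(c, branch(e, branch(e, q(one), e), branch(e, q(one), e)), branch(e, branch(e, q(one), e), branch(e, q(one), e))).
Bind A := branch(c, branch(e, branch(e, q(one), e), branch(e, q(one), e)), branch(e, branch(e, q(one), e), branch(e, q(one), e))). Substituting into the earlier binding gives B := q(branch(c, branch(e, branch(e, q(one), e), branch(e, q(one), e)), branch(e, branch(e, q(one), e), branch(e, q(one), e)))).
MGU = { B -> q(branch(c, branch(e, branch(e, q(one), e), branch(e, q(one), e)), branch(e, branch(e, q(one), e), branch(e, q(one), e)))), L -> branch(e, q(one), e), S -> e, R -> branch(e, branch(e, q(one), e), branch(e, q(one), e)), A -> branch(c, branch(e, branch(e, q(one), e), branch(e, q(one), e)), branch(e, branch(e, q(one), e), branch(e, q(one), e))) }, so L -> branch(e, q(one), e).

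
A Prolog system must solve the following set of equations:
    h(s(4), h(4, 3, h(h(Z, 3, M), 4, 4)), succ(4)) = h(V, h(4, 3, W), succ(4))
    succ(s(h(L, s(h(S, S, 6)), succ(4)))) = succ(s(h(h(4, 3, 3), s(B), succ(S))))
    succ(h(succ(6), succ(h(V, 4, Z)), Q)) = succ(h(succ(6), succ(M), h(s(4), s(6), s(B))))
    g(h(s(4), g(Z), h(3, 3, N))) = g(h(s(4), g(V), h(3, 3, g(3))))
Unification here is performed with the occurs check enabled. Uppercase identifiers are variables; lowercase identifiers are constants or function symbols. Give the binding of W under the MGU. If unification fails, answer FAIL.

h(h(s(4), 3, h(s(4), 4, s(4))), 4, 4)

Decompose h/3: s(4) = V,  h(4, 3, h(h(Z, 3, M), 4, 4)) = h(4, 3, W),  succ(4) = succ(4).
Bind V := s(4); substituting into the 2 remaining equations that mention V gives: succ(h(succ(6), succ(h(s(4), 4, Z)), Q)) = succ(h(succ(6), succ(M), h(s(4), s(6), s(B)))),  g(h(s(4), g(Z), h(3, 3, N))) = g(h(s(4), g(s(4)), h(3, 3, g(3)))).
Decompose h/3: 4 = 4,  3 = 3,  h(h(Z, 3, M), 4, 4) = W.
Delete trivial equation 4 = 4.
Delete trivial equation 3 = 3.
Bind W := h(h(Z, 3, M), 4, 4); no other remaining equation mentions W.
Delete trivial equation succ(4) = succ(4).
Decompose succ/1: s(h(L, s(h(S, S, 6)), succ(4))) = s(h(h(4, 3, 3), s(B), succ(S))).
Decompose s/1: h(L, s(h(S, S, 6)), succ(4)) = h(h(4, 3, 3), s(B), succ(S)).
Decompose h/3: L = h(4, 3, 3),  s(h(S, S, 6)) = s(B),  succ(4) = succ(S).
Bind L := h(4, 3, 3); no other remaining equation mentions L.
Decompose s/1: h(S, S, 6) = B.
Bind B := h(S, S, 6); substituting into the one remaining equation that mentions B gives: succ(h(succ(6), succ(h(s(4), 4, Z)), Q)) = succ(h(succ(6), succ(M), h(s(4), s(6), s(h(S, S, 6))))).
Decompose succ/1: 4 = S.
Bind S := 4; substituting into the one remaining equation that mentions S gives: succ(h(succ(6), succ(h(s(4), 4, Z)), Q)) = succ(h(succ(6), succ(M), h(s(4), s(6), s(h(4, 4, 6))))). Substituting into the earlier binding gives B := h(4, 4, 6).
Decompose succ/1: h(succ(6), succ(h(s(4), 4, Z)), Q) = h(succ(6), succ(M), h(s(4), s(6), s(h(4, 4, 6)))).
Decompose h/3: succ(6) = succ(6),  succ(h(s(4), 4, Z)) = succ(M),  Q = h(s(4), s(6), s(h(4, 4, 6))).
Delete trivial equation succ(6) = succ(6).
Decompose succ/1: h(s(4), 4, Z) = M.
Bind M := h(s(4), 4, Z); no other remaining equation mentions M. Substituting into the earlier binding gives W := h(h(Z, 3, h(s(4), 4, Z)), 4, 4).
Bind Q := h(s(4), s(6), s(h(4, 4, 6))); no other remaining equation mentions Q.
Decompose g/1: h(s(4), g(Z), h(3, 3, N)) = h(s(4), g(s(4)), h(3, 3, g(3))).
Decompose h/3: s(4) = s(4),  g(Z) = g(s(4)),  h(3, 3, N) = h(3, 3, g(3)).
Delete trivial equation s(4) = s(4).
Decompose g/1: Z = s(4).
Bind Z := s(4); no other remaining equation mentions Z. Substituting into the earlier bindings gives W := h(h(s(4), 3, h(s(4), 4, s(4))), 4, 4), M := h(s(4), 4, s(4)).
Decompose h/3: 3 = 3,  3 = 3,  N = g(3).
Delete trivial equation 3 = 3.
Delete trivial equation 3 = 3.
Bind N := g(3).
MGU = { V = s(4), W = h(h(s(4), 3, h(s(4), 4, s(4))), 4, 4), L = h(4, 3, 3), B = h(4, 4, 6), S = 4, M = h(s(4), 4, s(4)), Q = h(s(4), s(6), s(h(4, 4, 6))), Z = s(4), N = g(3) }, so W = h(h(s(4), 3, h(s(4), 4, s(4))), 4, 4).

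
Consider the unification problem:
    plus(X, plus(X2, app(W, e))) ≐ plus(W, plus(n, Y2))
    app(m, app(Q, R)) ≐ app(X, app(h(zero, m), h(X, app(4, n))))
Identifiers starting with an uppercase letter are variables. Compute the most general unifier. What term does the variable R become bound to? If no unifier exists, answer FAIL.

Decompose plus/2: X ≐ W,  plus(X2, app(W, e)) ≐ plus(n, Y2).
Bind X := W; substituting into the one remaining equation that mentions X gives: app(m, app(Q, R)) ≐ app(W, app(h(zero, m), h(W, app(4, n)))).
Decompose plus/2: X2 ≐ n,  app(W, e) ≐ Y2.
Bind X2 := n; no other remaining equation mentions X2.
Bind Y2 := app(W, e); no other remaining equation mentions Y2.
Decompose app/2: m ≐ W,  app(Q, R) ≐ app(h(zero, m), h(W, app(4, n))).
Bind W := m; substituting into the remaining equation gives: app(Q, R) ≐ app(h(zero, m), h(m, app(4, n))). Substituting into the earlier bindings gives X := m, Y2 := app(m, e).
Decompose app/2: Q ≐ h(zero, m),  R ≐ h(m, app(4, n)).
Bind Q := h(zero, m); no other remaining equation mentions Q.
Bind R := h(m, app(4, n)).
MGU = { X -> m, X2 -> n, Y2 -> app(m, e), W -> m, Q -> h(zero, m), R -> h(m, app(4, n)) }, so R -> h(m, app(4, n)).

h(m, app(4, n))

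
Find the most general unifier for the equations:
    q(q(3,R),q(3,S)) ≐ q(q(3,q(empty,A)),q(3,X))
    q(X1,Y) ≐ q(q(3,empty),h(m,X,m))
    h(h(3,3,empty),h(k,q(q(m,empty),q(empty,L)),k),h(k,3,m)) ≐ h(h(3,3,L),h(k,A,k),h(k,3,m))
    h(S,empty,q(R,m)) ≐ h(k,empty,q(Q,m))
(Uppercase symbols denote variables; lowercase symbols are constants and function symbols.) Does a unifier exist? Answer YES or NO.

YES

Decompose q/2: q(3,R) ≐ q(3,q(empty,A)),  q(3,S) ≐ q(3,X).
Decompose q/2: 3 ≐ 3,  R ≐ q(empty,A).
Delete trivial equation 3 ≐ 3.
Bind R := q(empty,A); substituting into the one remaining equation that mentions R gives: h(S,empty,q(q(empty,A),m)) ≐ h(k,empty,q(Q,m)).
Decompose q/2: 3 ≐ 3,  S ≐ X.
Delete trivial equation 3 ≐ 3.
Bind S := X; substituting into the one remaining equation that mentions S gives: h(X,empty,q(q(empty,A),m)) ≐ h(k,empty,q(Q,m)).
Decompose q/2: X1 ≐ q(3,empty),  Y ≐ h(m,X,m).
Bind X1 := q(3,empty); no other remaining equation mentions X1.
Bind Y := h(m,X,m); no other remaining equation mentions Y.
Decompose h/3: h(3,3,empty) ≐ h(3,3,L),  h(k,q(q(m,empty),q(empty,L)),k) ≐ h(k,A,k),  h(k,3,m) ≐ h(k,3,m).
Decompose h/3: 3 ≐ 3,  3 ≐ 3,  empty ≐ L.
Delete trivial equation 3 ≐ 3.
Delete trivial equation 3 ≐ 3.
Bind L := empty; substituting into the one remaining equation that mentions L gives: h(k,q(q(m,empty),q(empty,empty)),k) ≐ h(k,A,k).
Decompose h/3: k ≐ k,  q(q(m,empty),q(empty,empty)) ≐ A,  k ≐ k.
Delete trivial equation k ≐ k.
Bind A := q(q(m,empty),q(empty,empty)); substituting into the one remaining equation that mentions A gives: h(X,empty,q(q(empty,q(q(m,empty),q(empty,empty))),m)) ≐ h(k,empty,q(Q,m)). Substituting into the earlier binding gives R := q(empty,q(q(m,empty),q(empty,empty))).
Delete trivial equation k ≐ k.
Delete trivial equation h(k,3,m) ≐ h(k,3,m).
Decompose h/3: X ≐ k,  empty ≐ empty,  q(q(empty,q(q(m,empty),q(empty,empty))),m) ≐ q(Q,m).
Bind X := k; no other remaining equation mentions X. Substituting into the earlier bindings gives S := k, Y := h(m,k,m).
Delete trivial equation empty ≐ empty.
Decompose q/2: q(empty,q(q(m,empty),q(empty,empty))) ≐ Q,  m ≐ m.
Bind Q := q(empty,q(q(m,empty),q(empty,empty))); no other remaining equation mentions Q.
Delete trivial equation m ≐ m.
No equations remain and no clash or occurs-check failure arose, so a unifier exists.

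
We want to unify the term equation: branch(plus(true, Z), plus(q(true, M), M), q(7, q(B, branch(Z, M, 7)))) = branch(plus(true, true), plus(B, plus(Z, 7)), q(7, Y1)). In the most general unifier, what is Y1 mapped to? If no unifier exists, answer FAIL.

q(q(true, plus(true, 7)), branch(true, plus(true, 7), 7))

Decompose branch/3: plus(true, Z) = plus(true, true),  plus(q(true, M), M) = plus(B, plus(Z, 7)),  q(7, q(B, branch(Z, M, 7))) = q(7, Y1).
Decompose plus/2: true = true,  Z = true.
Delete trivial equation true = true.
Bind Z := true; substituting into the remaining equations gives: plus(q(true, M), M) = plus(B, plus(true, 7)),  q(7, q(B, branch(true, M, 7))) = q(7, Y1).
Decompose plus/2: q(true, M) = B,  M = plus(true, 7).
Bind B := q(true, M); substituting into the one remaining equation that mentions B gives: q(7, q(q(true, M), branch(true, M, 7))) = q(7, Y1).
Bind M := plus(true, 7); substituting into the remaining equation gives: q(7, q(q(true, plus(true, 7)), branch(true, plus(true, 7), 7))) = q(7, Y1). Substituting into the earlier binding gives B := q(true, plus(true, 7)).
Decompose q/2: 7 = 7,  q(q(true, plus(true, 7)), branch(true, plus(true, 7), 7)) = Y1.
Delete trivial equation 7 = 7.
Bind Y1 := q(q(true, plus(true, 7)), branch(true, plus(true, 7), 7)).
MGU = { Z ↦ true, B ↦ q(true, plus(true, 7)), M ↦ plus(true, 7), Y1 ↦ q(q(true, plus(true, 7)), branch(true, plus(true, 7), 7)) }, so Y1 ↦ q(q(true, plus(true, 7)), branch(true, plus(true, 7), 7)).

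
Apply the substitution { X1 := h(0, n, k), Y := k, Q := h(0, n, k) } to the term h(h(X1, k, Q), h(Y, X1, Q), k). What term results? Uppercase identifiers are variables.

Replace each occurrence of X1 with h(0, n, k).
Replace each occurrence of Y with k.
Replace each occurrence of Q with h(0, n, k).
Result: h(h(h(0, n, k), k, h(0, n, k)), h(k, h(0, n, k), h(0, n, k)), k).

h(h(h(0, n, k), k, h(0, n, k)), h(k, h(0, n, k), h(0, n, k)), k)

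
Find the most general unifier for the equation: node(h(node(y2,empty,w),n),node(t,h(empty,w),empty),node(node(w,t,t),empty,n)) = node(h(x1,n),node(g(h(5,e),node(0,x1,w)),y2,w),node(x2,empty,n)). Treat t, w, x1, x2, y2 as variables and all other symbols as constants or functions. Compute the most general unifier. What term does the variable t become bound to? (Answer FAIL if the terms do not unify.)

g(h(5,e),node(0,node(h(empty,empty),empty,empty),empty))

Decompose node/3: h(node(y2,empty,w),n) = h(x1,n),  node(t,h(empty,w),empty) = node(g(h(5,e),node(0,x1,w)),y2,w),  node(node(w,t,t),empty,n) = node(x2,empty,n).
Decompose h/2: node(y2,empty,w) = x1,  n = n.
Bind x1 := node(y2,empty,w); substituting into the one remaining equation that mentions x1 gives: node(t,h(empty,w),empty) = node(g(h(5,e),node(0,node(y2,empty,w),w)),y2,w).
Delete trivial equation n = n.
Decompose node/3: t = g(h(5,e),node(0,node(y2,empty,w),w)),  h(empty,w) = y2,  empty = w.
Bind t := g(h(5,e),node(0,node(y2,empty,w),w)); substituting into the one remaining equation that mentions t gives: node(node(w,g(h(5,e),node(0,node(y2,empty,w),w)),g(h(5,e),node(0,node(y2,empty,w),w))),empty,n) = node(x2,empty,n).
Bind y2 := h(empty,w); substituting into the one remaining equation that mentions y2 gives: node(node(w,g(h(5,e),node(0,node(h(empty,w),empty,w),w)),g(h(5,e),node(0,node(h(empty,w),empty,w),w))),empty,n) = node(x2,empty,n). Substituting into the earlier bindings gives x1 := node(h(empty,w),empty,w), t := g(h(5,e),node(0,node(h(empty,w),empty,w),w)).
Bind w := empty; substituting into the remaining equation gives: node(node(empty,g(h(5,e),node(0,node(h(empty,empty),empty,empty),empty)),g(h(5,e),node(0,node(h(empty,empty),empty,empty),empty))),empty,n) = node(x2,empty,n). Substituting into the earlier bindings gives x1 := node(h(empty,empty),empty,empty), t := g(h(5,e),node(0,node(h(empty,empty),empty,empty),empty)), y2 := h(empty,empty).
Decompose node/3: node(empty,g(h(5,e),node(0,node(h(empty,empty),empty,empty),empty)),g(h(5,e),node(0,node(h(empty,empty),empty,empty),empty))) = x2,  empty = empty,  n = n.
Bind x2 := node(empty,g(h(5,e),node(0,node(h(empty,empty),empty,empty),empty)),g(h(5,e),node(0,node(h(empty,empty),empty,empty),empty))); no other remaining equation mentions x2.
Delete trivial equation empty = empty.
Delete trivial equation n = n.
MGU = { x1 ↦ node(h(empty,empty),empty,empty), t ↦ g(h(5,e),node(0,node(h(empty,empty),empty,empty),empty)), y2 ↦ h(empty,empty), w ↦ empty, x2 ↦ node(empty,g(h(5,e),node(0,node(h(empty,empty),empty,empty),empty)),g(h(5,e),node(0,node(h(empty,empty),empty,empty),empty))) }, so t ↦ g(h(5,e),node(0,node(h(empty,empty),empty,empty),empty)).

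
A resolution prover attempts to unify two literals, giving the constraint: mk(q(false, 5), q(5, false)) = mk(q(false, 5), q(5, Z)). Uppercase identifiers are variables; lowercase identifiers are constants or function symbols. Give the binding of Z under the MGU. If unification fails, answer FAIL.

false

Decompose mk/2: q(false, 5) = q(false, 5),  q(5, false) = q(5, Z).
Delete trivial equation q(false, 5) = q(false, 5).
Decompose q/2: 5 = 5,  false = Z.
Delete trivial equation 5 = 5.
Bind Z := false.
MGU = { Z ↦ false }, so Z ↦ false.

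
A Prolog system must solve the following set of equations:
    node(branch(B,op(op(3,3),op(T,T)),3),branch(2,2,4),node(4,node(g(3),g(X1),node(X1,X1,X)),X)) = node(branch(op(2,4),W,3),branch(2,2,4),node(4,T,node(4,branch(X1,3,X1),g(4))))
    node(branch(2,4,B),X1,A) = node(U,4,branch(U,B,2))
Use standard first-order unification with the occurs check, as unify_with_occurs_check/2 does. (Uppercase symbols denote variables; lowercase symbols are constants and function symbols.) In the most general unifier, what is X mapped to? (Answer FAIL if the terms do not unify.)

node(4,branch(4,3,4),g(4))

Decompose node/3: branch(B,op(op(3,3),op(T,T)),3) = branch(op(2,4),W,3),  branch(2,2,4) = branch(2,2,4),  node(4,node(g(3),g(X1),node(X1,X1,X)),X) = node(4,T,node(4,branch(X1,3,X1),g(4))).
Decompose branch/3: B = op(2,4),  op(op(3,3),op(T,T)) = W,  3 = 3.
Bind B := op(2,4); substituting into the one remaining equation that mentions B gives: node(branch(2,4,op(2,4)),X1,A) = node(U,4,branch(U,op(2,4),2)).
Bind W := op(op(3,3),op(T,T)); no other remaining equation mentions W.
Delete trivial equation 3 = 3.
Delete trivial equation branch(2,2,4) = branch(2,2,4).
Decompose node/3: 4 = 4,  node(g(3),g(X1),node(X1,X1,X)) = T,  X = node(4,branch(X1,3,X1),g(4)).
Delete trivial equation 4 = 4.
Bind T := node(g(3),g(X1),node(X1,X1,X)); no other remaining equation mentions T. Substituting into the earlier binding gives W := op(op(3,3),op(node(g(3),g(X1),node(X1,X1,X)),node(g(3),g(X1),node(X1,X1,X)))).
Bind X := node(4,branch(X1,3,X1),g(4)); no other remaining equation mentions X. Substituting into the earlier bindings gives W := op(op(3,3),op(node(g(3),g(X1),node(X1,X1,node(4,branch(X1,3,X1),g(4)))),node(g(3),g(X1),node(X1,X1,node(4,branch(X1,3,X1),g(4)))))), T := node(g(3),g(X1),node(X1,X1,node(4,branch(X1,3,X1),g(4)))).
Decompose node/3: branch(2,4,op(2,4)) = U,  X1 = 4,  A = branch(U,op(2,4),2).
Bind U := branch(2,4,op(2,4)); substituting into the one remaining equation that mentions U gives: A = branch(branch(2,4,op(2,4)),op(2,4),2).
Bind X1 := 4; no other remaining equation mentions X1. Substituting into the earlier bindings gives W := op(op(3,3),op(node(g(3),g(4),node(4,4,node(4,branch(4,3,4),g(4)))),node(g(3),g(4),node(4,4,node(4,branch(4,3,4),g(4)))))), T := node(g(3),g(4),node(4,4,node(4,branch(4,3,4),g(4)))), X := node(4,branch(4,3,4),g(4)).
Bind A := branch(branch(2,4,op(2,4)),op(2,4),2).
MGU = { B -> op(2,4), W -> op(op(3,3),op(node(g(3),g(4),node(4,4,node(4,branch(4,3,4),g(4)))),node(g(3),g(4),node(4,4,node(4,branch(4,3,4),g(4)))))), T -> node(g(3),g(4),node(4,4,node(4,branch(4,3,4),g(4)))), X -> node(4,branch(4,3,4),g(4)), U -> branch(2,4,op(2,4)), X1 -> 4, A -> branch(branch(2,4,op(2,4)),op(2,4),2) }, so X -> node(4,branch(4,3,4),g(4)).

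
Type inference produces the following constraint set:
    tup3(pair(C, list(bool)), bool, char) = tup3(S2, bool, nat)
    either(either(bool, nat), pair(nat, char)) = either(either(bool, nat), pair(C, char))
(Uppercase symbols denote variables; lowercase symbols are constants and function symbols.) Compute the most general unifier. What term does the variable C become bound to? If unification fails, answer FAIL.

Decompose tup3/3: pair(C, list(bool)) = S2,  bool = bool,  char = nat.
Bind S2 := pair(C, list(bool)); no other remaining equation mentions S2.
Delete trivial equation bool = bool.
Clash: constants char and nat differ; no unifier exists.

FAIL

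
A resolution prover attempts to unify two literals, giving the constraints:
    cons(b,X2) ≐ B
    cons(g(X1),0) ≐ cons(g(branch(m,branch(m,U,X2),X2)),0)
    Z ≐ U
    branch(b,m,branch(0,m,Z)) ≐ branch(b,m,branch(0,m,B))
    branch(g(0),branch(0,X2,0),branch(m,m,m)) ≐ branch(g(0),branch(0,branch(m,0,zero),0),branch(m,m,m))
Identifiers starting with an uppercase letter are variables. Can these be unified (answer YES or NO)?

Bind B := cons(b,X2); substituting into the one remaining equation that mentions B gives: branch(b,m,branch(0,m,Z)) ≐ branch(b,m,branch(0,m,cons(b,X2))).
Decompose cons/2: g(X1) ≐ g(branch(m,branch(m,U,X2),X2)),  0 ≐ 0.
Decompose g/1: X1 ≐ branch(m,branch(m,U,X2),X2).
Bind X1 := branch(m,branch(m,U,X2),X2); no other remaining equation mentions X1.
Delete trivial equation 0 ≐ 0.
Bind Z := U; substituting into the one remaining equation that mentions Z gives: branch(b,m,branch(0,m,U)) ≐ branch(b,m,branch(0,m,cons(b,X2))).
Decompose branch/3: b ≐ b,  m ≐ m,  branch(0,m,U) ≐ branch(0,m,cons(b,X2)).
Delete trivial equation b ≐ b.
Delete trivial equation m ≐ m.
Decompose branch/3: 0 ≐ 0,  m ≐ m,  U ≐ cons(b,X2).
Delete trivial equation 0 ≐ 0.
Delete trivial equation m ≐ m.
Bind U := cons(b,X2); no other remaining equation mentions U. Substituting into the earlier bindings gives X1 := branch(m,branch(m,cons(b,X2),X2),X2), Z := cons(b,X2).
Decompose branch/3: g(0) ≐ g(0),  branch(0,X2,0) ≐ branch(0,branch(m,0,zero),0),  branch(m,m,m) ≐ branch(m,m,m).
Delete trivial equation g(0) ≐ g(0).
Decompose branch/3: 0 ≐ 0,  X2 ≐ branch(m,0,zero),  0 ≐ 0.
Delete trivial equation 0 ≐ 0.
Bind X2 := branch(m,0,zero); no other remaining equation mentions X2. Substituting into the earlier bindings gives B := cons(b,branch(m,0,zero)), X1 := branch(m,branch(m,cons(b,branch(m,0,zero)),branch(m,0,zero)),branch(m,0,zero)), Z := cons(b,branch(m,0,zero)), U := cons(b,branch(m,0,zero)).
Delete trivial equation 0 ≐ 0.
Delete trivial equation branch(m,m,m) ≐ branch(m,m,m).
No equations remain and no clash or occurs-check failure arose, so a unifier exists.

YES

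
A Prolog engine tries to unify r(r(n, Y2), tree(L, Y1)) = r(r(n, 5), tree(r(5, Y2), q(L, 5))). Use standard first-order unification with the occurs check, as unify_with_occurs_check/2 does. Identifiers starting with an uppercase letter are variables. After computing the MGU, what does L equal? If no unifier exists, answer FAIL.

r(5, 5)

Decompose r/2: r(n, Y2) = r(n, 5),  tree(L, Y1) = tree(r(5, Y2), q(L, 5)).
Decompose r/2: n = n,  Y2 = 5.
Delete trivial equation n = n.
Bind Y2 := 5; substituting into the remaining equation gives: tree(L, Y1) = tree(r(5, 5), q(L, 5)).
Decompose tree/2: L = r(5, 5),  Y1 = q(L, 5).
Bind L := r(5, 5); substituting into the remaining equation gives: Y1 = q(r(5, 5), 5).
Bind Y1 := q(r(5, 5), 5).
MGU = { Y2 -> 5, L -> r(5, 5), Y1 -> q(r(5, 5), 5) }, so L -> r(5, 5).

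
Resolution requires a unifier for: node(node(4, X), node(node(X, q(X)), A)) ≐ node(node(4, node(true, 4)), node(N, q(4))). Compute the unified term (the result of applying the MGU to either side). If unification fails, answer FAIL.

Decompose node/2: node(4, X) ≐ node(4, node(true, 4)),  node(node(X, q(X)), A) ≐ node(N, q(4)).
Decompose node/2: 4 ≐ 4,  X ≐ node(true, 4).
Delete trivial equation 4 ≐ 4.
Bind X := node(true, 4); substituting into the remaining equation gives: node(node(node(true, 4), q(node(true, 4))), A) ≐ node(N, q(4)).
Decompose node/2: node(node(true, 4), q(node(true, 4))) ≐ N,  A ≐ q(4).
Bind N := node(node(true, 4), q(node(true, 4))); no other remaining equation mentions N.
Bind A := q(4).
Applying the MGU to either side gives node(node(4, node(true, 4)), node(node(node(true, 4), q(node(true, 4))), q(4))).

node(node(4, node(true, 4)), node(node(node(true, 4), q(node(true, 4))), q(4)))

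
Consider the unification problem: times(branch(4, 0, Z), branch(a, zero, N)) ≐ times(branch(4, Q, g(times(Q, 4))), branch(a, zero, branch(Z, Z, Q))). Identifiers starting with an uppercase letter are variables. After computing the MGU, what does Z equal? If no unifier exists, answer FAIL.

g(times(0, 4))

Decompose times/2: branch(4, 0, Z) ≐ branch(4, Q, g(times(Q, 4))),  branch(a, zero, N) ≐ branch(a, zero, branch(Z, Z, Q)).
Decompose branch/3: 4 ≐ 4,  0 ≐ Q,  Z ≐ g(times(Q, 4)).
Delete trivial equation 4 ≐ 4.
Bind Q := 0; substituting into the remaining equations gives: Z ≐ g(times(0, 4)),  branch(a, zero, N) ≐ branch(a, zero, branch(Z, Z, 0)).
Bind Z := g(times(0, 4)); substituting into the remaining equation gives: branch(a, zero, N) ≐ branch(a, zero, branch(g(times(0, 4)), g(times(0, 4)), 0)).
Decompose branch/3: a ≐ a,  zero ≐ zero,  N ≐ branch(g(times(0, 4)), g(times(0, 4)), 0).
Delete trivial equation a ≐ a.
Delete trivial equation zero ≐ zero.
Bind N := branch(g(times(0, 4)), g(times(0, 4)), 0).
MGU = { Q -> 0, Z -> g(times(0, 4)), N -> branch(g(times(0, 4)), g(times(0, 4)), 0) }, so Z -> g(times(0, 4)).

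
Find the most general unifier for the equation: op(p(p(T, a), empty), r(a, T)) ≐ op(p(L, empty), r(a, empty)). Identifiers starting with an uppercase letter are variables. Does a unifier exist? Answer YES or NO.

YES

Decompose op/2: p(p(T, a), empty) ≐ p(L, empty),  r(a, T) ≐ r(a, empty).
Decompose p/2: p(T, a) ≐ L,  empty ≐ empty.
Bind L := p(T, a); no other remaining equation mentions L.
Delete trivial equation empty ≐ empty.
Decompose r/2: a ≐ a,  T ≐ empty.
Delete trivial equation a ≐ a.
Bind T := empty. Substituting into the earlier binding gives L := p(empty, a).
No equations remain and no clash or occurs-check failure arose, so a unifier exists.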